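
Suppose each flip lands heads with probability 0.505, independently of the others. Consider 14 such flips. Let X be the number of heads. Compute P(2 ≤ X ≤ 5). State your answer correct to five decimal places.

0.20033

X ~ Binomial(14, 0.505); P(2 ≤ X ≤ 5) = Σ C(14,k) p^k (1−p)^(14−k) over k:
  k=2: C(14,2)·0.505^2·0.495^12 = 0.0050221
  k=3: C(14,3)·0.505^3·0.495^11 = 0.0204943
  k=4: C(14,4)·0.505^4·0.495^10 = 0.0574978
  k=5: C(14,5)·0.505^5·0.495^9 = 0.1173188
Total = 0.2003331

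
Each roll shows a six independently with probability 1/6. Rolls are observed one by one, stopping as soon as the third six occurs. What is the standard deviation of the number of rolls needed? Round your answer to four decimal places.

9.4868

Y = total rolls until the third success; negative binomial with r=3, p=0.166667.
SD(Y) = √[r(1−p)/p²] = √(90.000000) = 9.486833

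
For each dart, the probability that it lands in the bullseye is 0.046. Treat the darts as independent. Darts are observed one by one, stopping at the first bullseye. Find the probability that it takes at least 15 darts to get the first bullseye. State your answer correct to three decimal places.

Y = number of darts to the first success; geometric, p = 0.046.
P(Y > 14) = P(first 14 all fail) = (1−p)^14 = 0.51722

0.517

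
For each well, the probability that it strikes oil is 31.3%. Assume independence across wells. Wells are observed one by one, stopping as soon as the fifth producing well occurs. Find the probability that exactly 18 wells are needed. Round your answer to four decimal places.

0.0543

Y = trial on which the fifth success occurs; negative binomial, r=5, p=0.313.
P(Y=18) = C(17,4) · p^5 · (1−p)^13
= 2380 · 0.0030042 · 0.0075934 = 0.054292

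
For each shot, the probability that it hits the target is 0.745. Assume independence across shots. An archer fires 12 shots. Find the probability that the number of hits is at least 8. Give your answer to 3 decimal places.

X ~ Binomial(12, 0.745); P(X ≥ 8) = Σ C(12,k) p^k (1−p)^(12−k) over k:
  k=8: C(12,8)·0.745^8·0.255^4 = 0.19862
  k=9: C(12,9)·0.745^9·0.255^3 = 0.25790
  k=10: C(12,10)·0.745^10·0.255^2 = 0.22604
  k=11: C(12,11)·0.745^11·0.255^1 = 0.12007
  k=12: C(12,12)·0.745^12·0.255^0 = 0.02923
Total = 0.83186

0.832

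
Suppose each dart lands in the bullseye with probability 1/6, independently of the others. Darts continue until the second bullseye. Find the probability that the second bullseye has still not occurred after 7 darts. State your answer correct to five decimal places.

0.66980

Needing more than 7 darts ⇔ fewer than 2 successes in the first 7. With X ~ Binomial(7, 0.166667), P(Y > 7) = P(X ≤ 1).
  k=0: C(7,0)·0.166667^0·0.833333^7 = 0.2790816
  k=1: C(7,1)·0.166667^1·0.833333^6 = 0.3907143
P(X ≤ 1) = 0.6697960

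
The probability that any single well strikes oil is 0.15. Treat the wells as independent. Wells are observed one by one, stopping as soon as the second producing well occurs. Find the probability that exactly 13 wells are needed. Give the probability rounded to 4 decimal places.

Y = trial on which the second success occurs; negative binomial, r=2, p=0.15.
P(Y=13) = C(12,1) · p^2 · (1−p)^11
= 12 · 0.0225 · 0.16734 = 0.045183

0.0452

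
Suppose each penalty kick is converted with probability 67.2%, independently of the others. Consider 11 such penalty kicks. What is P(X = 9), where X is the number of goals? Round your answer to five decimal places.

X ~ Binomial(n=11, p=0.672).
P(X=9) = C(11,9) · p^9 · (1−p)^2
= 55 · 0.027946 · 0.10758 = 0.1653613

0.16536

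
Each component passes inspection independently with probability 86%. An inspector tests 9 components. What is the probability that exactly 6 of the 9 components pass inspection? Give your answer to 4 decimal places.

X ~ Binomial(n=9, p=0.86).
P(X=6) = C(9,6) · p^6 · (1−p)^3
= 84 · 0.40457 · 0.002744 = 0.093251

0.0933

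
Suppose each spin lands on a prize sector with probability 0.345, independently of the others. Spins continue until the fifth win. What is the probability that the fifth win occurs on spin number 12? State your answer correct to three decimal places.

0.083

Y = trial on which the fifth success occurs; negative binomial, r=5, p=0.345.
P(Y=12) = C(11,4) · p^5 · (1−p)^7
= 330 · 0.0048876 · 0.051724 = 0.08343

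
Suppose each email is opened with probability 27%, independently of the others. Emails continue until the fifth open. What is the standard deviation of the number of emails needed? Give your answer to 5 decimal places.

7.07592

Y = total emails until the fifth success; negative binomial with r=5, p=0.27.
SD(Y) = √[r(1−p)/p²] = √(50.0685871) = 7.0759160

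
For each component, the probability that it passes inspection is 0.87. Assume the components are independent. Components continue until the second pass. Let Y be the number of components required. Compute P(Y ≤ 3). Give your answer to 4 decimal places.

Finishing within 3 components ⇔ at least 2 successes in the first 3. With X ~ Binomial(3, 0.87), P(Y ≤ 3) = 1 − P(X ≤ 1).
  k=0: C(3,0)·0.87^0·0.13^3 = 0.002197
  k=1: C(3,1)·0.87^1·0.13^2 = 0.044109
1 − 0.046306 = 0.953694

0.9537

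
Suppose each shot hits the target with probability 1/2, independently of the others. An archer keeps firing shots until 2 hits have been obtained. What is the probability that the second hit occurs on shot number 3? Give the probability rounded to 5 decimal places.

Y = trial on which the second success occurs; negative binomial, r=2, p=0.50.
P(Y=3) = C(2,1) · p^2 · (1−p)^1
= 2 · 0.25 · 0.5 = 0.2500000

0.25000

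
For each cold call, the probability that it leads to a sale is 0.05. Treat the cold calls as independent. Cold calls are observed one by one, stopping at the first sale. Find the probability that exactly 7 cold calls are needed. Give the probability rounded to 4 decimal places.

0.0368

Geometric (trials to first success), p = 0.05.
P(Y = 7) = (1−p)^6 · p = 0.73509 · 0.05 = 0.036755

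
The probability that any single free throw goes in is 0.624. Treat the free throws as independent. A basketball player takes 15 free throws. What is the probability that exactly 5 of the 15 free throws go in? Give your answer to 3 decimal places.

0.016

X ~ Binomial(n=15, p=0.624).
P(X=5) = C(15,5) · p^5 · (1−p)^10
= 3003 · 0.094607 · 5.6478e-05 = 0.01605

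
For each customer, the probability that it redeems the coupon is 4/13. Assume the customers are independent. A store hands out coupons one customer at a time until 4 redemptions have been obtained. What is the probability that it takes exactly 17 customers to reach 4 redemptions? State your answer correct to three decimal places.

0.042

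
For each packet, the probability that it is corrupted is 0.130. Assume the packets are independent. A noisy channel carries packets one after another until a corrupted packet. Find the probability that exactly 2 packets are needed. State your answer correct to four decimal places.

0.1131

Geometric (trials to first success), p = 0.13.
P(Y = 2) = (1−p)^1 · p = 0.87 · 0.13 = 0.113100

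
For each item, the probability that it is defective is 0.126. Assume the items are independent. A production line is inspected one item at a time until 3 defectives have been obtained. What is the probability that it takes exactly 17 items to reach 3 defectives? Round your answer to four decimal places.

0.0364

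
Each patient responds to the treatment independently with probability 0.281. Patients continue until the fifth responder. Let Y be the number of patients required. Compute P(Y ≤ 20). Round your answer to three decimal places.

Finishing within 20 patients ⇔ at least 5 successes in the first 20. With X ~ Binomial(20, 0.281), P(Y ≤ 20) = 1 − P(X ≤ 4).
  k=0: C(20,0)·0.281^0·0.719^20 = 0.00136
  k=1: C(20,1)·0.281^1·0.719^19 = 0.01066
  k=2: C(20,2)·0.281^2·0.719^18 = 0.03956
  k=3: C(20,3)·0.281^3·0.719^17 = 0.09277
  k=4: C(20,4)·0.281^4·0.719^16 = 0.15409
1 − 0.29845 = 0.70155

0.702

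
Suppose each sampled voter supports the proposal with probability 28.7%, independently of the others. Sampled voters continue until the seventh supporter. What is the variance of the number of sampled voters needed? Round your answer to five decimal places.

60.59318

Y = total sampled voters until the seventh success; negative binomial with r=7, p=0.287.
Var(Y) = r(1−p)/p² = 7·0.713 / 0.287² = 60.5931843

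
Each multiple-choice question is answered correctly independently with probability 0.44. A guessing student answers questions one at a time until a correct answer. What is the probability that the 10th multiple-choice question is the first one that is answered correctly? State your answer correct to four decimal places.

0.0024

Geometric (trials to first success), p = 0.44.
P(Y = 10) = (1−p)^9 · p = 0.0054162 · 0.44 = 0.002383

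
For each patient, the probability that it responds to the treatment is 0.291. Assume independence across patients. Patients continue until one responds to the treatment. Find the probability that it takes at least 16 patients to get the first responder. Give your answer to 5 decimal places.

0.00575

Y = number of patients to the first success; geometric, p = 0.291.
P(Y > 15) = P(first 15 all fail) = (1−p)^15 = 0.0057503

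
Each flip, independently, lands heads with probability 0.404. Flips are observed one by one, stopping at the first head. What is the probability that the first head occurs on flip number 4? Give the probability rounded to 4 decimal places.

0.0855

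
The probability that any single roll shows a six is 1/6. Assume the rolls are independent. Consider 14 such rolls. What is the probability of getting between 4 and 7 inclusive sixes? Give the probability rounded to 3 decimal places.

0.193

X ~ Binomial(14, 0.166667); P(4 ≤ X ≤ 7) = Σ C(14,k) p^k (1−p)^(14−k) over k:
  k=4: C(14,4)·0.166667^4·0.833333^10 = 0.12474
  k=5: C(14,5)·0.166667^5·0.833333^9 = 0.04990
  k=6: C(14,6)·0.166667^6·0.833333^8 = 0.01497
  k=7: C(14,7)·0.166667^7·0.833333^7 = 0.00342
Total = 0.19303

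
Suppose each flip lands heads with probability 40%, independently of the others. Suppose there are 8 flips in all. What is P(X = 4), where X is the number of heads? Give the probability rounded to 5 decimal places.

X ~ Binomial(n=8, p=0.40).
P(X=4) = C(8,4) · p^4 · (1−p)^4
= 70 · 0.0256 · 0.1296 = 0.2322432

0.23224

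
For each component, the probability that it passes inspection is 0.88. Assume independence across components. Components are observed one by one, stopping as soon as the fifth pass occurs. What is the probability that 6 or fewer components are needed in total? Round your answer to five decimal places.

Finishing within 6 components ⇔ at least 5 successes in the first 6. With X ~ Binomial(6, 0.88), P(Y ≤ 6) = 1 − P(X ≤ 4).
  k=0: C(6,0)·0.88^0·0.12^6 = 0.0000030
  k=1: C(6,1)·0.88^1·0.12^5 = 0.0001314
  k=2: C(6,2)·0.88^2·0.12^4 = 0.0024087
  k=3: C(6,3)·0.88^3·0.12^3 = 0.0235517
  k=4: C(6,4)·0.88^4·0.12^2 = 0.1295342
1 − 0.1556289 = 0.8443711

0.84437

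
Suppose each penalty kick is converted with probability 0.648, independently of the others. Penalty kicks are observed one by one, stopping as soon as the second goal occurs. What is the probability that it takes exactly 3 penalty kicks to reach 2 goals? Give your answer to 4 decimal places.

Y = trial on which the second success occurs; negative binomial, r=2, p=0.648.
P(Y=3) = C(2,1) · p^2 · (1−p)^1
= 2 · 0.4199 · 0.352 = 0.295612

0.2956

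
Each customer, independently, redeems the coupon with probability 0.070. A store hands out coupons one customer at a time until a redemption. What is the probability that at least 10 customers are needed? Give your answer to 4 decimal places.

0.5204

Y = number of customers to the first success; geometric, p = 0.07.
P(Y > 9) = P(first 9 all fail) = (1−p)^9 = 0.520411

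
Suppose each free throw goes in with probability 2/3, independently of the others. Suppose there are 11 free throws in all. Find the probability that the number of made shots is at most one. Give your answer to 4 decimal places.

0.0001

X ~ Binomial(11, 0.666667); P(X ≤ 1) = Σ C(11,k) p^k (1−p)^(11−k) over k:
  k=0: C(11,0)·0.666667^0·0.333333^11 = 0.000006
  k=1: C(11,1)·0.666667^1·0.333333^10 = 0.000124
Total = 0.000130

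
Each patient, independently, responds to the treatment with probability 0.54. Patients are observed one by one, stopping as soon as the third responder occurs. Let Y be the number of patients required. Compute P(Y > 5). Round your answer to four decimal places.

0.4253

Needing more than 5 patients ⇔ fewer than 3 successes in the first 5. With X ~ Binomial(5, 0.54), P(Y > 5) = P(X ≤ 2).
  k=0: C(5,0)·0.54^0·0.46^5 = 0.020596
  k=1: C(5,1)·0.54^1·0.46^4 = 0.120891
  k=2: C(5,2)·0.54^2·0.46^3 = 0.283832
P(X ≤ 2) = 0.425319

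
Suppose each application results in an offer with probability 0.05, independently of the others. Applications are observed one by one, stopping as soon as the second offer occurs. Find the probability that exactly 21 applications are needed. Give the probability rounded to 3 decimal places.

Y = trial on which the second success occurs; negative binomial, r=2, p=0.05.
P(Y=21) = C(20,1) · p^2 · (1−p)^19
= 20 · 0.0025 · 0.37735 = 0.01887

0.019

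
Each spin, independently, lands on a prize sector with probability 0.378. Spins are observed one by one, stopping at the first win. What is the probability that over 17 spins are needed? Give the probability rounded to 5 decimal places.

Y = number of spins to the first success; geometric, p = 0.378.
P(Y > 17) = P(first 17 all fail) = (1−p)^17 = 0.0003122

0.00031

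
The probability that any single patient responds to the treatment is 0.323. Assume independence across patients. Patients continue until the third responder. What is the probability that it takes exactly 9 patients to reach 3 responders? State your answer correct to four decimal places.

0.0908

Y = trial on which the third success occurs; negative binomial, r=3, p=0.323.
P(Y=9) = C(8,2) · p^3 · (1−p)^6
= 28 · 0.033698 · 0.096279 = 0.090844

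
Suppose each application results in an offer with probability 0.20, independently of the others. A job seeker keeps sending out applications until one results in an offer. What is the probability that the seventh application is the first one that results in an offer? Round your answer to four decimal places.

0.0524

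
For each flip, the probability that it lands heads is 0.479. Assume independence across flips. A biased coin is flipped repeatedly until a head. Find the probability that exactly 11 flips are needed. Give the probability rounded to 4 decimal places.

0.0007

Geometric (trials to first success), p = 0.479.
P(Y = 11) = (1−p)^10 · p = 0.0014736 · 0.479 = 0.000706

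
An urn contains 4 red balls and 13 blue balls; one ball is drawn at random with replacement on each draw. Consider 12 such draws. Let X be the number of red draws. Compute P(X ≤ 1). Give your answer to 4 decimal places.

0.1876

X ~ Binomial(12, 0.235294); P(X ≤ 1) = Σ C(12,k) p^k (1−p)^(12−k) over k:
  k=0: C(12,0)·0.235294^0·0.764706^12 = 0.039988
  k=1: C(12,1)·0.235294^1·0.764706^11 = 0.147649
Total = 0.187638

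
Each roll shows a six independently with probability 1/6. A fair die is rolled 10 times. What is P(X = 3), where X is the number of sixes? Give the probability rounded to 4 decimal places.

0.1550

X ~ Binomial(n=10, p=0.166667).
P(X=3) = C(10,3) · p^3 · (1−p)^7
= 120 · 0.0046296 · 0.27908 = 0.155045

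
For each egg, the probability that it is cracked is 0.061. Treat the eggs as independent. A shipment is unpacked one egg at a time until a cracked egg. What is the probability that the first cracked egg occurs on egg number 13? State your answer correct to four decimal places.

Geometric (trials to first success), p = 0.061.
P(Y = 13) = (1−p)^12 · p = 0.46988 · 0.061 = 0.028663

0.0287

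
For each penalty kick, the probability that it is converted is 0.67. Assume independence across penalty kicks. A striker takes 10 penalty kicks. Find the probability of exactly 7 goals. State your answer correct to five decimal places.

0.26136

X ~ Binomial(n=10, p=0.67).
P(X=7) = C(10,7) · p^7 · (1−p)^3
= 120 · 0.060607 · 0.035937 = 0.2613646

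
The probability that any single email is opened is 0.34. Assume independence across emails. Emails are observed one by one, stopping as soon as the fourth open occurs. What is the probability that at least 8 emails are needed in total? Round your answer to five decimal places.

0.81631

Needing more than 7 emails ⇔ fewer than 4 successes in the first 7. With X ~ Binomial(7, 0.34), P(Y > 7) = P(X ≤ 3).
  k=0: C(7,0)·0.34^0·0.66^7 = 0.0545516
  k=1: C(7,1)·0.34^1·0.66^6 = 0.1967164
  k=2: C(7,2)·0.34^2·0.66^5 = 0.3040163
  k=3: C(7,3)·0.34^3·0.66^4 = 0.2610241
P(X ≤ 3) = 0.8163083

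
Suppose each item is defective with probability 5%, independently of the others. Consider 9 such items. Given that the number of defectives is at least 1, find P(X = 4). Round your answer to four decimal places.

0.0016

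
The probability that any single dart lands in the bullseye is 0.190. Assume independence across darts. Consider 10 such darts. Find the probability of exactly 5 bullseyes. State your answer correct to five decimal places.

X ~ Binomial(n=10, p=0.19).
P(X=5) = C(10,5) · p^5 · (1−p)^5
= 252 · 0.00024761 · 0.34868 = 0.0217567

0.02176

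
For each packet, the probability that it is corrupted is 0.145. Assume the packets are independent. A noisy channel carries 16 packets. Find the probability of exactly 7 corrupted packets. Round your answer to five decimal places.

X ~ Binomial(n=16, p=0.145).
P(X=7) = C(16,7) · p^7 · (1−p)^9
= 11440 · 1.3476e-06 · 0.24417 = 0.0037644

0.00376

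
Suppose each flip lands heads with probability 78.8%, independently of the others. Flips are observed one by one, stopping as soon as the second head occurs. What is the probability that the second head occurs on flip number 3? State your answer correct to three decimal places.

Y = trial on which the second success occurs; negative binomial, r=2, p=0.788.
P(Y=3) = C(2,1) · p^2 · (1−p)^1
= 2 · 0.62094 · 0.212 = 0.26328

0.263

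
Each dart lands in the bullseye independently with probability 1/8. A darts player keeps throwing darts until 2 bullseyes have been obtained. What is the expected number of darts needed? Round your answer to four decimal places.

16.0000

Y = total darts until the second success; negative binomial with r=2, p=0.125.
E[Y] = r / p = 2 / 0.125 = 16.000000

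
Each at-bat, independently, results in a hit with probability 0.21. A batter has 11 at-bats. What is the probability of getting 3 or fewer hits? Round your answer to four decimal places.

0.8160

X ~ Binomial(11, 0.21); P(X ≤ 3) = Σ C(11,k) p^k (1−p)^(11−k) over k:
  k=0: C(11,0)·0.21^0·0.79^11 = 0.074799
  k=1: C(11,1)·0.21^1·0.79^10 = 0.218717
  k=2: C(11,2)·0.21^2·0.79^9 = 0.290700
  k=3: C(11,3)·0.21^3·0.79^8 = 0.231824
Total = 0.816041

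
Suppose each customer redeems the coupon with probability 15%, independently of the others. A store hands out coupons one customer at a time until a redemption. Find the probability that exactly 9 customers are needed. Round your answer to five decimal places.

Geometric (trials to first success), p = 0.15.
P(Y = 9) = (1−p)^8 · p = 0.27249 · 0.15 = 0.0408736

0.04087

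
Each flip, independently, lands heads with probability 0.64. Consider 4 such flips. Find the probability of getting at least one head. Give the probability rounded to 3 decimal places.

0.983

P(at least one) = 1 − P(none) = 1 − (1 − 0.64)^4
= 1 − 0.01680 = 0.98320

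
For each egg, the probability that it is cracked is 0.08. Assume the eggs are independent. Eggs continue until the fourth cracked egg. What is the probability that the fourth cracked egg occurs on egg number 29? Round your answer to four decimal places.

Y = trial on which the fourth success occurs; negative binomial, r=4, p=0.08.
P(Y=29) = C(28,3) · p^4 · (1−p)^25
= 3276 · 4.096e-05 · 0.12436 = 0.016688

0.0167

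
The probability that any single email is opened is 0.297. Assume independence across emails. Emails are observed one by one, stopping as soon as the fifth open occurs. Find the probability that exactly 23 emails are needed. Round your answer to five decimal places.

0.02973

Y = trial on which the fifth success occurs; negative binomial, r=5, p=0.297.
P(Y=23) = C(22,4) · p^5 · (1−p)^18
= 7315 · 0.0023109 · 0.0017587 = 0.0297298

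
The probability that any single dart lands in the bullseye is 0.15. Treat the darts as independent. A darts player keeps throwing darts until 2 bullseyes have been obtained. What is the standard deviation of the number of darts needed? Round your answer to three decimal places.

Y = total darts until the second success; negative binomial with r=2, p=0.15.
SD(Y) = √[r(1−p)/p²] = √(75.55556) = 8.69227

8.692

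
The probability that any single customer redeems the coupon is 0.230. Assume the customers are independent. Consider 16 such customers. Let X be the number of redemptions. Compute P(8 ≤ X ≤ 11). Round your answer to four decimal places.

X ~ Binomial(16, 0.23); P(8 ≤ X ≤ 11) = Σ C(16,k) p^k (1−p)^(16−k) over k:
  k=8: C(16,8)·0.23^8·0.77^8 = 0.012455
  k=9: C(16,9)·0.23^9·0.77^7 = 0.003307
  k=10: C(16,10)·0.23^10·0.77^6 = 0.000691
  k=11: C(16,11)·0.23^11·0.77^5 = 0.000113
Total = 0.016565

0.0166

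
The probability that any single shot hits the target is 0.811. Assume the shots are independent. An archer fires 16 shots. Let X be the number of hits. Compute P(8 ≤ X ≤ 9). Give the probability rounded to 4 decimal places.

0.0189

X ~ Binomial(16, 0.811); P(8 ≤ X ≤ 9) = Σ C(16,k) p^k (1−p)^(16−k) over k:
  k=8: C(16,8)·0.811^8·0.189^8 = 0.003921
  k=9: C(16,9)·0.811^9·0.189^7 = 0.014957
Total = 0.018878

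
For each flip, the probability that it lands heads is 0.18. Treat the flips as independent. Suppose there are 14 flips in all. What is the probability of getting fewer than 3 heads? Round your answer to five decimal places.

0.52561

X ~ Binomial(14, 0.18); P(X ≤ 2) = Σ C(14,k) p^k (1−p)^(14−k) over k:
  k=0: C(14,0)·0.18^0·0.82^14 = 0.0621432
  k=1: C(14,1)·0.18^1·0.82^13 = 0.1909768
  k=2: C(14,2)·0.18^2·0.82^12 = 0.2724913
Total = 0.5256113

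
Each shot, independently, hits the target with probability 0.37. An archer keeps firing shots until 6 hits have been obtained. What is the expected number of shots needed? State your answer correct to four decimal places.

16.2162

Y = total shots until the sixth success; negative binomial with r=6, p=0.37.
E[Y] = r / p = 6 / 0.37 = 16.216216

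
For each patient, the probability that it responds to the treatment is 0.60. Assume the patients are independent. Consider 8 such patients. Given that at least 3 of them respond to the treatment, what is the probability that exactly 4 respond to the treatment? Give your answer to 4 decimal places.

0.2444

X ~ Binomial(8, 0.60). Want P(X=4 | X≥3) = P(X=4) / P(X≥3).
P(X=4) = C(8,4)·0.60^4·0.40^4 = 0.232243
P(X≥3) = 1 − 0.000655 − 0.007864 − 0.041288 = 0.950193
Ratio = 0.232243 / 0.950193 = 0.244417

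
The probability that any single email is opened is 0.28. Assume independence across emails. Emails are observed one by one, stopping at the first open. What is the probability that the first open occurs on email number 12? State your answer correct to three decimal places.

0.008

Geometric (trials to first success), p = 0.28.
P(Y = 12) = (1−p)^11 · p = 0.026956 · 0.28 = 0.00755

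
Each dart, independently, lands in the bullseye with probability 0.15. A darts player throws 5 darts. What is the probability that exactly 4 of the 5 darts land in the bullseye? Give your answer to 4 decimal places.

0.0022

X ~ Binomial(n=5, p=0.15).
P(X=4) = C(5,4) · p^4 · (1−p)^1
= 5 · 0.00050625 · 0.85 = 0.002152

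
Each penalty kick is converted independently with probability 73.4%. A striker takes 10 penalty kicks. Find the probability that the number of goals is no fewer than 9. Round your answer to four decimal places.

0.2099

X ~ Binomial(10, 0.734); P(X ≥ 9) = Σ C(10,k) p^k (1−p)^(10−k) over k:
  k=9: C(10,9)·0.734^9·0.266^1 = 0.164493
  k=10: C(10,10)·0.734^10·0.266^0 = 0.045390
Total = 0.209883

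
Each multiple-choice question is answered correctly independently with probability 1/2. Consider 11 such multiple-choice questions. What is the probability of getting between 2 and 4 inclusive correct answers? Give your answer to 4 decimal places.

0.2686

X ~ Binomial(11, 0.50); P(2 ≤ X ≤ 4) = Σ C(11,k) p^k (1−p)^(11−k) over k:
  k=2: C(11,2)·0.50^2·0.50^9 = 0.026855
  k=3: C(11,3)·0.50^3·0.50^8 = 0.080566
  k=4: C(11,4)·0.50^4·0.50^7 = 0.161133
Total = 0.268555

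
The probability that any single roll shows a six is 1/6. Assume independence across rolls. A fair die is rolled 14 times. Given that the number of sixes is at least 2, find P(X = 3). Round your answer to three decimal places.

0.322

X ~ Binomial(14, 0.166667). Want P(X=3 | X≥2) = P(X=3) / P(X≥2).
P(X=3) = C(14,3)·0.166667^3·0.833333^11 = 0.22681
P(X≥2) = 1 − 0.07789 − 0.21808 = 0.70403
Ratio = 0.22681 / 0.70403 = 0.32215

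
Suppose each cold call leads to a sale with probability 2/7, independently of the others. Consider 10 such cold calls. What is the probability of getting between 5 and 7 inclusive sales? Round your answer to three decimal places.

0.126

X ~ Binomial(10, 0.285714); P(5 ≤ X ≤ 7) = Σ C(10,k) p^k (1−p)^(10−k) over k:
  k=5: C(10,5)·0.285714^5·0.714286^5 = 0.08921
  k=6: C(10,6)·0.285714^6·0.714286^4 = 0.02974
  k=7: C(10,7)·0.285714^7·0.714286^3 = 0.00680
Total = 0.12575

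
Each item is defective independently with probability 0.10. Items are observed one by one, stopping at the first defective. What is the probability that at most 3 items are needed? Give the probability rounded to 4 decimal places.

0.2710

Y = number of items to the first success; geometric, p = 0.10.
P(Y ≤ 3) = 1 − (1−p)^3 = 1 − 0.729000 = 0.271000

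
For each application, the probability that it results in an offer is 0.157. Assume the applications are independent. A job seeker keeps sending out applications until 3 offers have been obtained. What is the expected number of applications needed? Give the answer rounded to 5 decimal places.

19.10828

Y = total applications until the third success; negative binomial with r=3, p=0.157.
E[Y] = r / p = 3 / 0.157 = 19.1082803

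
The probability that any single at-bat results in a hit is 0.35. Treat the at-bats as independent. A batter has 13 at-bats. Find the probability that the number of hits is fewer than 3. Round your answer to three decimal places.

X ~ Binomial(13, 0.35); P(X ≤ 2) = Σ C(13,k) p^k (1−p)^(13−k) over k:
  k=0: C(13,0)·0.35^0·0.65^13 = 0.00370
  k=1: C(13,1)·0.35^1·0.65^12 = 0.02588
  k=2: C(13,2)·0.35^2·0.65^11 = 0.08361
Total = 0.11319

0.113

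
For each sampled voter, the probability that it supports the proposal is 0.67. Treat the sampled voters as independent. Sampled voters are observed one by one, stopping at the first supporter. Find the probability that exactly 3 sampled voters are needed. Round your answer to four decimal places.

Geometric (trials to first success), p = 0.67.
P(Y = 3) = (1−p)^2 · p = 0.1089 · 0.67 = 0.072963

0.0730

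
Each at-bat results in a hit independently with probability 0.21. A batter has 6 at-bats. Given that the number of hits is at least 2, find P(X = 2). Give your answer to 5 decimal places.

X ~ Binomial(6, 0.21). Want P(X=2 | X≥2) = P(X=2) / P(X≥2).
P(X=2) = C(6,2)·0.21^2·0.79^4 = 0.2576548
P(X≥2) = 1 − 0.2430875 − 0.3877091 = 0.3692034
Ratio = 0.2576548 / 0.3692034 = 0.6978667

0.69787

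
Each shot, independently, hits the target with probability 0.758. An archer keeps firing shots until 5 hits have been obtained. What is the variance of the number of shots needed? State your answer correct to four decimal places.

Y = total shots until the fifth success; negative binomial with r=5, p=0.758.
Var(Y) = r(1−p)/p² = 5·0.242 / 0.758² = 2.105945

2.1059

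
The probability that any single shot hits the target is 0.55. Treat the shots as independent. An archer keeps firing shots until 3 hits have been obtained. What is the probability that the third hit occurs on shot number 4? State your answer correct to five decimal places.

0.22461

Y = trial on which the third success occurs; negative binomial, r=3, p=0.55.
P(Y=4) = C(3,2) · p^3 · (1−p)^1
= 3 · 0.16637 · 0.45 = 0.2246063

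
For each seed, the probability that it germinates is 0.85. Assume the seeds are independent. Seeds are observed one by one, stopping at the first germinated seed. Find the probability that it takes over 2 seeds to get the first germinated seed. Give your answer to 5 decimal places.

0.02250

Y = number of seeds to the first success; geometric, p = 0.85.
P(Y > 2) = P(first 2 all fail) = (1−p)^2 = 0.0225000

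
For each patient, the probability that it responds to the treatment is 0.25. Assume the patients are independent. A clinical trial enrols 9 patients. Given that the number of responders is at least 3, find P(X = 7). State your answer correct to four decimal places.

X ~ Binomial(9, 0.25). Want P(X=7 | X≥3) = P(X=7) / P(X≥3).
P(X=7) = C(9,7)·0.25^7·0.75^2 = 0.001236
P(X≥3) = 1 − 0.075085 − 0.225254 − 0.300339 = 0.399323
Ratio = 0.001236 / 0.399323 = 0.003095

0.0031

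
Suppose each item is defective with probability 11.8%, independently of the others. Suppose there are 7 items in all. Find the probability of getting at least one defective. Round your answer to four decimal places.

P(at least one) = 1 − P(none) = 1 − (1 − 0.118)^7
= 1 − 0.415222 = 0.584778

0.5848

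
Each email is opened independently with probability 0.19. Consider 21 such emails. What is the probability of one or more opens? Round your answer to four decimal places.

0.9880

P(at least one) = 1 − P(none) = 1 − (1 − 0.19)^21
= 1 − 0.011973 = 0.988027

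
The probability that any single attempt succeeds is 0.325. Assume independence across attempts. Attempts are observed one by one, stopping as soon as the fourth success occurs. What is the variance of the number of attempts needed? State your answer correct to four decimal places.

25.5621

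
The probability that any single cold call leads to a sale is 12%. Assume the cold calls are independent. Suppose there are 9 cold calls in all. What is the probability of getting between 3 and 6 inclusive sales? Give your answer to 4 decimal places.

X ~ Binomial(9, 0.12); P(3 ≤ X ≤ 6) = Σ C(9,k) p^k (1−p)^(9−k) over k:
  k=3: C(9,3)·0.12^3·0.88^6 = 0.067409
  k=4: C(9,4)·0.12^4·0.88^5 = 0.013788
  k=5: C(9,5)·0.12^5·0.88^4 = 0.001880
  k=6: C(9,6)·0.12^6·0.88^3 = 0.000171
Total = 0.083249

0.0832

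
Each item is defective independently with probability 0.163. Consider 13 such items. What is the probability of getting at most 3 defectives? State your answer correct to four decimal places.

X ~ Binomial(13, 0.163); P(X ≤ 3) = Σ C(13,k) p^k (1−p)^(13−k) over k:
  k=0: C(13,0)·0.163^0·0.837^13 = 0.098953
  k=1: C(13,1)·0.163^1·0.837^12 = 0.250517
  k=2: C(13,2)·0.163^2·0.837^11 = 0.292718
  k=3: C(13,3)·0.163^3·0.837^10 = 0.209018
Total = 0.851206

0.8512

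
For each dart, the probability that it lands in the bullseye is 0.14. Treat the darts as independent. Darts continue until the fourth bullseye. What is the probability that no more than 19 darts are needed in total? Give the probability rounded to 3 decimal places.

Finishing within 19 darts ⇔ at least 4 successes in the first 19. With X ~ Binomial(19, 0.14), P(Y ≤ 19) = 1 − P(X ≤ 3).
  k=0: C(19,0)·0.14^0·0.86^19 = 0.05695
  k=1: C(19,1)·0.14^1·0.86^18 = 0.17614
  k=2: C(19,2)·0.14^2·0.86^17 = 0.25806
  k=3: C(19,3)·0.14^3·0.86^16 = 0.23806
1 − 0.72921 = 0.27079

0.271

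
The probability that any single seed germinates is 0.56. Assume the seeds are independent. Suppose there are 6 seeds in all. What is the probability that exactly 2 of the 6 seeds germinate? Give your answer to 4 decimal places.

0.1763

X ~ Binomial(n=6, p=0.56).
P(X=2) = C(6,2) · p^2 · (1−p)^4
= 15 · 0.3136 · 0.037481 = 0.176310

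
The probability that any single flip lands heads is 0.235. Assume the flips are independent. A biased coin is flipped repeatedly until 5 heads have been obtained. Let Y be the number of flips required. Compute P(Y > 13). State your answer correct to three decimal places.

0.830

Needing more than 13 flips ⇔ fewer than 5 successes in the first 13. With X ~ Binomial(13, 0.235), P(Y > 13) = P(X ≤ 4).
  k=0: C(13,0)·0.235^0·0.765^13 = 0.03073
  k=1: C(13,1)·0.235^1·0.765^12 = 0.12273
  k=2: C(13,2)·0.235^2·0.765^11 = 0.22621
  k=3: C(13,3)·0.235^3·0.765^10 = 0.25479
  k=4: C(13,4)·0.235^4·0.765^9 = 0.19567
P(X ≤ 4) = 0.83013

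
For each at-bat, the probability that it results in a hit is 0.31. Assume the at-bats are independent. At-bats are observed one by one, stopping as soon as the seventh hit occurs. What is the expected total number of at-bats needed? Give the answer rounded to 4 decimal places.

22.5806

Y = total at-bats until the seventh success; negative binomial with r=7, p=0.31.
E[Y] = r / p = 7 / 0.31 = 22.580645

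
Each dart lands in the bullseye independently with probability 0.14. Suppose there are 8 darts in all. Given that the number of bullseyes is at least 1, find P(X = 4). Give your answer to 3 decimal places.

X ~ Binomial(8, 0.14). Want P(X=4 | X≥1) = P(X=4) / P(X≥1).
P(X=4) = C(8,4)·0.14^4·0.86^4 = 0.01471
P(X≥1) = 1 − 0.29922 = 0.70078
Ratio = 0.01471 / 0.70078 = 0.02099

0.021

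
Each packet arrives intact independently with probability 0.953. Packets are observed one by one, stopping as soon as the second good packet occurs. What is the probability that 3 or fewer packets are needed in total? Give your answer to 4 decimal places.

0.9936

Finishing within 3 packets ⇔ at least 2 successes in the first 3. With X ~ Binomial(3, 0.953), P(Y ≤ 3) = 1 − P(X ≤ 1).
  k=0: C(3,0)·0.953^0·0.047^3 = 0.000104
  k=1: C(3,1)·0.953^1·0.047^2 = 0.006316
1 − 0.006419 = 0.993581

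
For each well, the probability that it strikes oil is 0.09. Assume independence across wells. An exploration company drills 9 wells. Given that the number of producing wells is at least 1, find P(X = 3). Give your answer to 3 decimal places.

0.061

X ~ Binomial(9, 0.09). Want P(X=3 | X≥1) = P(X=3) / P(X≥1).
P(X=3) = C(9,3)·0.09^3·0.91^6 = 0.03477
P(X≥1) = 1 − 0.42793 = 0.57207
Ratio = 0.03477 / 0.57207 = 0.06079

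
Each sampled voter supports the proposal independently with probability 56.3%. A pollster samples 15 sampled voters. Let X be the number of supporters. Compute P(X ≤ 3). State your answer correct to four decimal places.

X ~ Binomial(15, 0.563); P(X ≤ 3) = Σ C(15,k) p^k (1−p)^(15−k) over k:
  k=0: C(15,0)·0.563^0·0.437^15 = 0.000004
  k=1: C(15,1)·0.563^1·0.437^14 = 0.000078
  k=2: C(15,2)·0.563^2·0.437^13 = 0.000705
  k=3: C(15,3)·0.563^3·0.437^12 = 0.003938
Total = 0.004726

0.0047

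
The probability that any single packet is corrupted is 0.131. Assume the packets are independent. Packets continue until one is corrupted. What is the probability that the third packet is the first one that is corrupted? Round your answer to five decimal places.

0.09893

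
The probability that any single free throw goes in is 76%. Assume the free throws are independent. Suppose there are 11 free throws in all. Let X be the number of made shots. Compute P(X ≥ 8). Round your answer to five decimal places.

0.74044

X ~ Binomial(11, 0.76); P(X ≥ 8) = Σ C(11,k) p^k (1−p)^(11−k) over k:
  k=8: C(11,8)·0.76^8·0.24^3 = 0.2538788
  k=9: C(11,9)·0.76^9·0.24^2 = 0.2679832
  k=10: C(11,10)·0.76^10·0.24^1 = 0.1697227
  k=11: C(11,11)·0.76^11·0.24^0 = 0.0488596
Total = 0.7404442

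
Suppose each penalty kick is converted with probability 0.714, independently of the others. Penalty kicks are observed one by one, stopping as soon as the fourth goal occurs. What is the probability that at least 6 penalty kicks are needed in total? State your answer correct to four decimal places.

Needing more than 5 penalty kicks ⇔ fewer than 4 successes in the first 5. With X ~ Binomial(5, 0.714), P(Y > 5) = P(X ≤ 3).
  k=0: C(5,0)·0.714^0·0.286^5 = 0.001914
  k=1: C(5,1)·0.714^1·0.286^4 = 0.023885
  k=2: C(5,2)·0.714^2·0.286^3 = 0.119260
  k=3: C(5,3)·0.714^3·0.286^2 = 0.297733
P(X ≤ 3) = 0.442792

0.4428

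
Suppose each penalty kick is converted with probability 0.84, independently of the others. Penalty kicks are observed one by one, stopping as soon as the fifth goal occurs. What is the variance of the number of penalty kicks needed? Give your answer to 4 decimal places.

Y = total penalty kicks until the fifth success; negative binomial with r=5, p=0.84.
Var(Y) = r(1−p)/p² = 5·0.16 / 0.84² = 1.133787

1.1338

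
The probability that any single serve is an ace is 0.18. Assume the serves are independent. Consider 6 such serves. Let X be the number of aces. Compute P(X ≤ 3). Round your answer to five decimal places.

X ~ Binomial(6, 0.18); P(X ≤ 3) = Σ C(6,k) p^k (1−p)^(6−k) over k:
  k=0: C(6,0)·0.18^0·0.82^6 = 0.3040067
  k=1: C(6,1)·0.18^1·0.82^5 = 0.4003990
  k=2: C(6,2)·0.18^2·0.82^4 = 0.2197312
  k=3: C(6,3)·0.18^3·0.82^3 = 0.0643116
Total = 0.9884484

0.98845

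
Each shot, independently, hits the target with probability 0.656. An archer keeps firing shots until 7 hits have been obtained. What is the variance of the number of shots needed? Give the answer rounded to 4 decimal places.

Y = total shots until the seventh success; negative binomial with r=7, p=0.656.
Var(Y) = r(1−p)/p² = 7·0.344 / 0.656² = 5.595628

5.5956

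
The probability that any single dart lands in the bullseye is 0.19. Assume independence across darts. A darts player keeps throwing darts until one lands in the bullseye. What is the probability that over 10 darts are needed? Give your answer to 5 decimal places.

0.12158

Y = number of darts to the first success; geometric, p = 0.19.
P(Y > 10) = P(first 10 all fail) = (1−p)^10 = 0.1215767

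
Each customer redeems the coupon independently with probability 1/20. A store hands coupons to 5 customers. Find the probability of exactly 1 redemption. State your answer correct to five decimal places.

X ~ Binomial(n=5, p=0.05).
P(X=1) = C(5,1) · p^1 · (1−p)^4
= 5 · 0.05 · 0.81451 = 0.2036266

0.20363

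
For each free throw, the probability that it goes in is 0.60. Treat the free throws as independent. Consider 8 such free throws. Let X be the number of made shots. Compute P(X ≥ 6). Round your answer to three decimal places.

0.315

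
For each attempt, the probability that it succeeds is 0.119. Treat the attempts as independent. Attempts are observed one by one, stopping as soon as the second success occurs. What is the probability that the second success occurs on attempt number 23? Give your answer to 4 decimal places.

0.0218

Y = trial on which the second success occurs; negative binomial, r=2, p=0.119.
P(Y=23) = C(22,1) · p^2 · (1−p)^21
= 22 · 0.014161 · 0.069903 = 0.021778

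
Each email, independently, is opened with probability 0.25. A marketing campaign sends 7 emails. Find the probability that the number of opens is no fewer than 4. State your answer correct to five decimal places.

0.07056

X ~ Binomial(7, 0.25); P(X ≥ 4) = Σ C(7,k) p^k (1−p)^(7−k) over k:
  k=4: C(7,4)·0.25^4·0.75^3 = 0.0576782
  k=5: C(7,5)·0.25^5·0.75^2 = 0.0115356
  k=6: C(7,6)·0.25^6·0.75^1 = 0.0012817
  k=7: C(7,7)·0.25^7·0.75^0 = 0.0000610
Total = 0.0705566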